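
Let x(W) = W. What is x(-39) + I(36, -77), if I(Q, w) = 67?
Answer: 28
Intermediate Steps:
x(-39) + I(36, -77) = -39 + 67 = 28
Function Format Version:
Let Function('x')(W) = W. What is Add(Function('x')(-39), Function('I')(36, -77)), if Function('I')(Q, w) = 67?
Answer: 28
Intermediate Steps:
Add(Function('x')(-39), Function('I')(36, -77)) = Add(-39, 67) = 28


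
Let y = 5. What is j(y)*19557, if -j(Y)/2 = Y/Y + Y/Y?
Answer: -78228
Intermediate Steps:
j(Y) = -4 (j(Y) = -2*(Y/Y + Y/Y) = -2*(1 + 1) = -2*2 = -4)
j(y)*19557 = -4*19557 = -78228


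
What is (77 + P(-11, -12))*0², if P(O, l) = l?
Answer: 0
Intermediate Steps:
(77 + P(-11, -12))*0² = (77 - 12)*0² = 65*0 = 0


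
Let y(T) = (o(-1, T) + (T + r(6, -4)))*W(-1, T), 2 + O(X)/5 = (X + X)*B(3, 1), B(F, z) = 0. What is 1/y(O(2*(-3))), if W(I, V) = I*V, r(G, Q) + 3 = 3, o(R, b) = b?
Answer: -1/200 ≈ -0.0050000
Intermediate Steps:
r(G, Q) = 0 (r(G, Q) = -3 + 3 = 0)
O(X) = -10 (O(X) = -10 + 5*((X + X)*0) = -10 + 5*((2*X)*0) = -10 + 5*0 = -10 + 0 = -10)
y(T) = -2*T² (y(T) = (T + (T + 0))*(-T) = (T + T)*(-T) = (2*T)*(-T) = -2*T²)
1/y(O(2*(-3))) = 1/(-2*(-10)²) = 1/(-2*100) = 1/(-200) = -1/200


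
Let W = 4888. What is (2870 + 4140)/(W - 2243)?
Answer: 1402/529 ≈ 2.6503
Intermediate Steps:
(2870 + 4140)/(W - 2243) = (2870 + 4140)/(4888 - 2243) = 7010/2645 = 7010*(1/2645) = 1402/529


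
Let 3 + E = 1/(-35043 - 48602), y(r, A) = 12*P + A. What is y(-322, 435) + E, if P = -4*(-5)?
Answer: 56209439/83645 ≈ 672.00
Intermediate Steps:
P = 20
y(r, A) = 240 + A (y(r, A) = 12*20 + A = 240 + A)
E = -250936/83645 (E = -3 + 1/(-35043 - 48602) = -3 + 1/(-83645) = -3 - 1/83645 = -250936/83645 ≈ -3.0000)
y(-322, 435) + E = (240 + 435) - 250936/83645 = 675 - 250936/83645 = 56209439/83645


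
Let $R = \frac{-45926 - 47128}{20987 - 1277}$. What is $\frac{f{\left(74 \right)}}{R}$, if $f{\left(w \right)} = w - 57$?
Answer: $- \frac{55845}{15509} \approx -3.6008$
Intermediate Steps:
$f{\left(w \right)} = -57 + w$
$R = - \frac{15509}{3285}$ ($R = - \frac{93054}{19710} = \left(-93054\right) \frac{1}{19710} = - \frac{15509}{3285} \approx -4.7212$)
$\frac{f{\left(74 \right)}}{R} = \frac{-57 + 74}{- \frac{15509}{3285}} = 17 \left(- \frac{3285}{15509}\right) = - \frac{55845}{15509}$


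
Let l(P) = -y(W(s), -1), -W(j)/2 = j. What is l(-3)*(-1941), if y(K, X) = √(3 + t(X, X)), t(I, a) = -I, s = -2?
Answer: 3882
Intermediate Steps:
W(j) = -2*j
y(K, X) = √(3 - X)
l(P) = -2 (l(P) = -√(3 - 1*(-1)) = -√(3 + 1) = -√4 = -1*2 = -2)
l(-3)*(-1941) = -2*(-1941) = 3882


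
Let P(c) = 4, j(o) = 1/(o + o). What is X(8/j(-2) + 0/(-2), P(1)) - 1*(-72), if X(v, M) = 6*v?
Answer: -120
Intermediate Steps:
j(o) = 1/(2*o)
X(8/j(-2) + 0/(-2), P(1)) - 1*(-72) = 6*(8/(((1/2)/(-2))) + 0/(-2)) - 1*(-72) = 6*(8/(((1/2)*(-1/2))) + 0*(-1/2)) + 72 = 6*(8/(-1/4) + 0) + 72 = 6*(8*(-4) + 0) + 72 = 6*(-32 + 0) + 72 = 6*(-32) + 72 = -192 + 72 = -120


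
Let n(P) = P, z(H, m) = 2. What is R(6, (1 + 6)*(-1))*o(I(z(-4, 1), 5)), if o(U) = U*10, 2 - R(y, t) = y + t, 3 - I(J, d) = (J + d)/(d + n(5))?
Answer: 69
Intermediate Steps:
I(J, d) = 3 - (J + d)/(5 + d) (I(J, d) = 3 - (J + d)/(d + 5) = 3 - (J + d)/(5 + d))
R(y, t) = 2 - t - y (R(y, t) = 2 - (y + t) = 2 - (t + y) = 2 + (-t - y) = 2 - t - y)
o(U) = 10*U
R(6, (1 + 6)*(-1))*o(I(z(-4, 1), 5)) = (2 - (1 + 6)*(-1) - 1*6)*(10*((15 - 1*2 + 2*5)/(5 + 5))) = (2 - 7*(-1) - 6)*(10*((15 - 2 + 10)/10)) = (2 - 1*(-7) - 6)*(10*((⅒)*23)) = (2 + 7 - 6)*(10*(23/10)) = 3*23 = 69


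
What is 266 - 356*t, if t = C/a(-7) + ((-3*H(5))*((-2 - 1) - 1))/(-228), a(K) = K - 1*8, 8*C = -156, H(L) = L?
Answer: -9796/95 ≈ -103.12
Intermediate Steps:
C = -39/2 (C = (⅛)*(-156) = -39/2 ≈ -19.500)
a(K) = -8 + K (a(K) = K - 8 = -8 + K)
t = 197/190 (t = -39/(2*(-8 - 7)) + ((-3*5)*((-2 - 1) - 1))/(-228) = -39/2/(-15) - 15*(-3 - 1)*(-1/228) = -39/2*(-1/15) - 15*(-4)*(-1/228) = 13/10 + 60*(-1/228) = 13/10 - 5/19 = 197/190 ≈ 1.0368)
266 - 356*t = 266 - 356*197/190 = 266 - 35066/95 = -9796/95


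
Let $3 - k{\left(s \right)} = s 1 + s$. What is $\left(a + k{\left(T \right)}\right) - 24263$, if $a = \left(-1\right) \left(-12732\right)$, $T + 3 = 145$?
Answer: $-11812$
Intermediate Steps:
$T = 142$ ($T = -3 + 145 = 142$)
$k{\left(s \right)} = 3 - 2 s$ ($k{\left(s \right)} = 3 - \left(s 1 + s\right) = 3 - \left(s + s\right) = 3 - 2 s$)
$a = 12732$
$\left(a + k{\left(T \right)}\right) - 24263 = \left(12732 + \left(3 - 284\right)\right) - 24263 = \left(12732 - 281\right) - 24263 = 12451 - 24263 = -11812$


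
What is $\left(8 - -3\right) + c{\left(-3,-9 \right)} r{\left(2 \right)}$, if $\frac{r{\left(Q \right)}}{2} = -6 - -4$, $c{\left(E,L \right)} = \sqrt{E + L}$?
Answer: $11 - 8 i \sqrt{3} \approx 11.0 - 13.856 i$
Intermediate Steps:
$r{\left(Q \right)} = -4$ ($r{\left(Q \right)} = 2 \left(-6 - -4\right) = 2 \left(-6 + 4\right) = 2 \left(-2\right) = -4$)
$\left(8 - -3\right) + c{\left(-3,-9 \right)} r{\left(2 \right)} = \left(8 - -3\right) + \sqrt{-3 - 9} \left(-4\right) = \left(8 + 3\right) + \sqrt{-12} \left(-4\right) = 11 + 2 i \sqrt{3} \left(-4\right) = 11 - 8 i \sqrt{3}$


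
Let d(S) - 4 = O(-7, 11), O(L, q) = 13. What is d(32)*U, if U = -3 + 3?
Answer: 0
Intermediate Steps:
d(S) = 17 (d(S) = 4 + 13 = 17)
U = 0
d(32)*U = 17*0 = 0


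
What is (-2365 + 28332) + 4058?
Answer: 30025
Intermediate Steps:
(-2365 + 28332) + 4058 = 25967 + 4058 = 30025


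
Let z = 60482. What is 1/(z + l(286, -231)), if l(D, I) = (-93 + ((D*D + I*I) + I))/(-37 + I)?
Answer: 268/16074343 ≈ 1.6673e-5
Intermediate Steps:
l(D, I) = (-93 + I + D² + I²)/(-37 + I) (l(D, I) = (-93 + ((D² + I²) + I))/(-37 + I) = (-93 + (I + D² + I²))/(-37 + I) = (-93 + I + D² + I²)/(-37 + I))
1/(z + l(286, -231)) = 1/(60482 + (-93 - 231 + 286² + (-231)²)/(-37 - 231)) = 1/(60482 + (-93 - 231 + 81796 + 53361)/(-268)) = 1/(60482 - 1/268*134833) = 1/(60482 - 134833/268) = 1/(16074343/268) = 268/16074343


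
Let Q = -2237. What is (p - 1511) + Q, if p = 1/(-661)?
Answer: -2477429/661 ≈ -3748.0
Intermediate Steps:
p = -1/661 ≈ -0.0015129
(p - 1511) + Q = (-1/661 - 1511) - 2237 = -998772/661 - 2237 = -2477429/661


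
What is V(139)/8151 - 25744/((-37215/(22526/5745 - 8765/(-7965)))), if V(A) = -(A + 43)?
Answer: 81890260423646/23727329621325 ≈ 3.4513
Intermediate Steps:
V(A) = -43 - A (V(A) = -(43 + A) = -43 - A)
V(139)/8151 - 25744/((-37215/(22526/5745 - 8765/(-7965)))) = (-43 - 1*139)/8151 - 25744/((-37215/(22526/5745 - 8765/(-7965)))) = (-43 - 139)*(1/8151) - 25744/((-37215/(22526*(1/5745) - 8765*(-1/7965)))) = -182*1/8151 - 25744/((-37215/(22526/5745 + 1753/1593))) = -14/627 - 25744/((-37215/15318301/3050595)) = -14/627 - 25744/((-37215*3050595/15318301)) = -14/627 - 25744/(-113527892925/15318301) = -14/627 - 25744*(-15318301/113527892925) = -14/627 + 394354340944/113527892925 = 81890260423646/23727329621325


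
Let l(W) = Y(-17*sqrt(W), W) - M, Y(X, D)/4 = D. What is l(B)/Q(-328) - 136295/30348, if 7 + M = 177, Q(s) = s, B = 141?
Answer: -3541367/622134 ≈ -5.6923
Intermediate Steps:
Y(X, D) = 4*D
M = 170 (M = -7 + 177 = 170)
l(W) = -170 + 4*W (l(W) = 4*W - 1*170 = 4*W - 170 = -170 + 4*W)
l(B)/Q(-328) - 136295/30348 = (-170 + 4*141)/(-328) - 136295/30348 = (-170 + 564)*(-1/328) - 136295*1/30348 = 394*(-1/328) - 136295/30348 = -197/164 - 136295/30348 = -3541367/622134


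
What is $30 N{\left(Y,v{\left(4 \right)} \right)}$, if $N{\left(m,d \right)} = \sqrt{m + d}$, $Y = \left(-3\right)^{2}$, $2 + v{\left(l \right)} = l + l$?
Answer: $30 \sqrt{15} \approx 116.19$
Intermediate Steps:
$v{\left(l \right)} = -2 + 2 l$ ($v{\left(l \right)} = -2 + \left(l + l\right) = -2 + 2 l$)
$Y = 9$
$N{\left(m,d \right)} = \sqrt{d + m}$
$30 N{\left(Y,v{\left(4 \right)} \right)} = 30 \sqrt{\left(-2 + 2 \cdot 4\right) + 9} = 30 \sqrt{\left(-2 + 8\right) + 9} = 30 \sqrt{6 + 9} = 30 \sqrt{15}$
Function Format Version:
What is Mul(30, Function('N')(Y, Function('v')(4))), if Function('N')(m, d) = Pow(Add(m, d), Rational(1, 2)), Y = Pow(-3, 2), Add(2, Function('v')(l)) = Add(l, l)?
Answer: Mul(30, Pow(15, Rational(1, 2))) ≈ 116.19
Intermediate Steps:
Function('v')(l) = Add(-2, Mul(2, l)) (Function('v')(l) = Add(-2, Add(l, l)) = Add(-2, Mul(2, l)))
Y = 9
Function('N')(m, d) = Pow(Add(d, m), Rational(1, 2))
Mul(30, Function('N')(Y, Function('v')(4))) = Mul(30, Pow(Add(Add(-2, Mul(2, 4)), 9), Rational(1, 2))) = Mul(30, Pow(Add(Add(-2, 8), 9), Rational(1, 2))) = Mul(30, Pow(Add(6, 9), Rational(1, 2))) = Mul(30, Pow(15, Rational(1, 2)))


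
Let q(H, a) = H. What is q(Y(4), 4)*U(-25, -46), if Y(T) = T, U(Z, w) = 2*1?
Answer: 8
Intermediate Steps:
U(Z, w) = 2
q(Y(4), 4)*U(-25, -46) = 4*2 = 8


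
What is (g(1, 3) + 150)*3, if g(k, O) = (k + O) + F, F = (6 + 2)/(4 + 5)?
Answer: 1394/3 ≈ 464.67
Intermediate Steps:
F = 8/9 ≈ 0.88889
g(k, O) = 8/9 + O + k (g(k, O) = (k + O) + 8/9 = (O + k) + 8/9 = 8/9 + O + k)
(g(1, 3) + 150)*3 = ((8/9 + 3 + 1) + 150)*3 = (44/9 + 150)*3 = (1394/9)*3 = 1394/3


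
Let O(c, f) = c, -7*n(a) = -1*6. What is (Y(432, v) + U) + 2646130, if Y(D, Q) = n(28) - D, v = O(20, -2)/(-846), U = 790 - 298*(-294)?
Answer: 19138706/7 ≈ 2.7341e+6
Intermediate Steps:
n(a) = 6/7 (n(a) = -(-1)*6/7 = -⅐*(-6) = 6/7)
U = 88402 (U = 790 + 87612 = 88402)
v = -10/423 (v = 20/(-846) = 20*(-1/846) = -10/423 ≈ -0.023641)
Y(D, Q) = 6/7 - D
(Y(432, v) + U) + 2646130 = ((6/7 - 1*432) + 88402) + 2646130 = ((6/7 - 432) + 88402) + 2646130 = (-3018/7 + 88402) + 2646130 = 615796/7 + 2646130 = 19138706/7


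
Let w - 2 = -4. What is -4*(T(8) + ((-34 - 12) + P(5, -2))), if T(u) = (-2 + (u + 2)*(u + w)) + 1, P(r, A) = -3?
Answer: -40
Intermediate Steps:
w = -2 (w = 2 - 4 = -2)
T(u) = -1 + (-2 + u)*(2 + u) (T(u) = (-2 + (u + 2)*(u - 2)) + 1 = (-2 + (2 + u)*(-2 + u)) + 1 = (-2 + (-2 + u)*(2 + u)) + 1 = -1 + (-2 + u)*(2 + u))
-4*(T(8) + ((-34 - 12) + P(5, -2))) = -4*((-5 + 8²) + ((-34 - 12) - 3)) = -4*((-5 + 64) + (-46 - 3)) = -4*(59 - 49) = -4*10 = -40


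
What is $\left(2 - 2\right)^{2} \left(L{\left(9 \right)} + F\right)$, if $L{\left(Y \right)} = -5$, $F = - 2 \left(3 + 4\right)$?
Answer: $0$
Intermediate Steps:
$F = -14$ ($F = \left(-2\right) 7 = -14$)
$\left(2 - 2\right)^{2} \left(L{\left(9 \right)} + F\right) = \left(2 - 2\right)^{2} \left(-5 - 14\right) = 0^{2} \left(-19\right) = 0 \left(-19\right) = 0$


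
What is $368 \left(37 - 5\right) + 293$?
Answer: $12069$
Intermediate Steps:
$368 \left(37 - 5\right) + 293 = 368 \cdot 32 + 293 = 11776 + 293 = 12069$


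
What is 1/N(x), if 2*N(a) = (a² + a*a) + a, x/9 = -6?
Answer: 1/2889 ≈ 0.00034614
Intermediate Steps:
x = -54 (x = 9*(-6) = -54)
N(a) = a² + a/2 (N(a) = ((a² + a*a) + a)/2 = ((a² + a²) + a)/2 = (2*a² + a)/2 = (a + 2*a²)/2 = a² + a/2)
1/N(x) = 1/(-54*(½ - 54)) = 1/(-54*(-107/2)) = 1/2889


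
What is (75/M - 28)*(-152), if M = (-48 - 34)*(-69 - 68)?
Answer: 23900252/5617 ≈ 4255.0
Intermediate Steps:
M = 11234 (M = -82*(-137) = 11234)
(75/M - 28)*(-152) = (75/11234 - 28)*(-152) = -314477/11234*(-152) = 23900252/5617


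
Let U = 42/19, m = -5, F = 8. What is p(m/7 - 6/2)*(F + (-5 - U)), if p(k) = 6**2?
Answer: 540/19 ≈ 28.421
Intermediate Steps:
p(k) = 36
U = 42/19 (U = 42*(1/19) = 42/19 ≈ 2.2105)
p(m/7 - 6/2)*(F + (-5 - U)) = 36*(8 + (-5 - 1*42/19)) = 36*(8 + (-5 - 42/19)) = 36*(8 - 137/19) = 36*(15/19) = 540/19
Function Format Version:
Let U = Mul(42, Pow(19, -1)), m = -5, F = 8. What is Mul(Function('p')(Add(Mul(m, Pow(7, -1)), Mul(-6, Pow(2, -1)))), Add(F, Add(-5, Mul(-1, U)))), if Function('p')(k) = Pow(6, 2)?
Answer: Rational(540, 19) ≈ 28.421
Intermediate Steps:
Function('p')(k) = 36
U = Rational(42, 19) (U = Mul(42, Rational(1, 19)) = Rational(42, 19) ≈ 2.2105)
Mul(Function('p')(Add(Mul(m, Pow(7, -1)), Mul(-6, Pow(2, -1)))), Add(F, Add(-5, Mul(-1, U)))) = Mul(36, Add(8, Add(-5, Mul(-1, Rational(42, 19))))) = Mul(36, Add(8, Add(-5, Rational(-42, 19)))) = Mul(36, Add(8, Rational(-137, 19))) = Mul(36, Rational(15, 19)) = Rational(540, 19)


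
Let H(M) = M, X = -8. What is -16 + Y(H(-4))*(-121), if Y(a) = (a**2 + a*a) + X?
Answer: -2920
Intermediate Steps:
Y(a) = -8 + 2*a**2 (Y(a) = (a**2 + a*a) - 8 = (a**2 + a**2) - 8 = 2*a**2 - 8 = -8 + 2*a**2)
-16 + Y(H(-4))*(-121) = -16 + (-8 + 2*(-4)**2)*(-121) = -16 + (-8 + 2*16)*(-121) = -16 + (-8 + 32)*(-121) = -16 + 24*(-121) = -16 - 2904 = -2920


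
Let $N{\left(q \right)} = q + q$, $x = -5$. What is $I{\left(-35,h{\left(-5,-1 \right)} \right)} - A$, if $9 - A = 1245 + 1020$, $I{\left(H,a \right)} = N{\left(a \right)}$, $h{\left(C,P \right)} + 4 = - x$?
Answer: $2258$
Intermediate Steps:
$N{\left(q \right)} = 2 q$
$h{\left(C,P \right)} = 1$ ($h{\left(C,P \right)} = -4 - -5 = -4 + 5 = 1$)
$I{\left(H,a \right)} = 2 a$
$A = -2256$ ($A = 9 - \left(1245 + 1020\right) = 9 - 2265 = -2256$)
$I{\left(-35,h{\left(-5,-1 \right)} \right)} - A = 2 \cdot 1 - -2256 = 2 + 2256 = 2258$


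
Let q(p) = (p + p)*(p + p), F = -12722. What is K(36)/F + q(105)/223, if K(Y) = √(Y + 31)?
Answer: 44100/223 - √67/12722 ≈ 197.76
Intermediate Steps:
K(Y) = √(31 + Y)
q(p) = 4*p² (q(p) = (2*p)*(2*p) = 4*p²)
K(36)/F + q(105)/223 = √(31 + 36)/(-12722) + (4*105²)/223 = √67*(-1/12722) + (4*11025)*(1/223) = -√67/12722 + 44100*(1/223) = -√67/12722 + 44100/223 = 44100/223 - √67/12722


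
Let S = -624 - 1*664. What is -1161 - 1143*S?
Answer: 1471023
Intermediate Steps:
S = -1288 (S = -624 - 664 = -1288)
-1161 - 1143*S = -1161 - 1143*(-1288) = -1161 + 1472184 = 1471023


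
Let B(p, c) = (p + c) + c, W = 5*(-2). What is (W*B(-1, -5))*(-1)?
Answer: -110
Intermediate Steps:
W = -10
B(p, c) = p + 2*c (B(p, c) = (c + p) + c = p + 2*c)
(W*B(-1, -5))*(-1) = -10*(-1 + 2*(-5))*(-1) = -10*(-1 - 10)*(-1) = -10*(-11)*(-1) = 110*(-1) = -110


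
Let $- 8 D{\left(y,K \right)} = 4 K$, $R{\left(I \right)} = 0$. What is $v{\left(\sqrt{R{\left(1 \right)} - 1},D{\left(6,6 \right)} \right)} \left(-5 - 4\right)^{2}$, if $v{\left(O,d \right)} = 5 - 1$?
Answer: $324$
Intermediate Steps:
$D{\left(y,K \right)} = - \frac{K}{2}$ ($D{\left(y,K \right)} = - \frac{4 K}{8} = - \frac{K}{2}$)
$v{\left(O,d \right)} = 4$
$v{\left(\sqrt{R{\left(1 \right)} - 1},D{\left(6,6 \right)} \right)} \left(-5 - 4\right)^{2} = 4 \left(-5 - 4\right)^{2} = 4 \left(-9\right)^{2} = 4 \cdot 81 = 324$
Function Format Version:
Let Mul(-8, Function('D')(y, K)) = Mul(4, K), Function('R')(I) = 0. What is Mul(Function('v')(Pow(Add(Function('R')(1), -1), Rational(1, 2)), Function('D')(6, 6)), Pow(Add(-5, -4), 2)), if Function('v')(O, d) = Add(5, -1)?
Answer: 324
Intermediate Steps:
Function('D')(y, K) = Mul(Rational(-1, 2), K) (Function('D')(y, K) = Mul(Rational(-1, 8), Mul(4, K)) = Mul(Rational(-1, 2), K))
Function('v')(O, d) = 4
Mul(Function('v')(Pow(Add(Function('R')(1), -1), Rational(1, 2)), Function('D')(6, 6)), Pow(Add(-5, -4), 2)) = Mul(4, Pow(Add(-5, -4), 2)) = Mul(4, Pow(-9, 2)) = Mul(4, 81) = 324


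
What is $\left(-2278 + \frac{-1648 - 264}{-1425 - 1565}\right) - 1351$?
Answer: $- \frac{5424399}{1495} \approx -3628.4$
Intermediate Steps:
$\left(-2278 + \frac{-1648 - 264}{-1425 - 1565}\right) - 1351 = \left(-2278 - \frac{1912}{-2990}\right) - 1351 = \left(-2278 - - \frac{956}{1495}\right) - 1351 = \left(-2278 + \frac{956}{1495}\right) - 1351 = - \frac{3404654}{1495} - 1351 = - \frac{5424399}{1495}$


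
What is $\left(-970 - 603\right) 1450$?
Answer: $-2280850$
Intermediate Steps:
$\left(-970 - 603\right) 1450 = \left(-1573\right) 1450 = -2280850$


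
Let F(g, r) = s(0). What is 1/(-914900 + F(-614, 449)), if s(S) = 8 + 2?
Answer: -1/914890 ≈ -1.0930e-6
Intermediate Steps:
s(S) = 10
F(g, r) = 10
1/(-914900 + F(-614, 449)) = 1/(-914900 + 10) = 1/(-914890) = -1/914890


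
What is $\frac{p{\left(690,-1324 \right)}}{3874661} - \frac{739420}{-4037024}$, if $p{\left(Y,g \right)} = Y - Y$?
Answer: $\frac{184855}{1009256} \approx 0.18316$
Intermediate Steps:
$p{\left(Y,g \right)} = 0$
$\frac{p{\left(690,-1324 \right)}}{3874661} - \frac{739420}{-4037024} = \frac{0}{3874661} - \frac{739420}{-4037024} = 0 \cdot \frac{1}{3874661} - - \frac{184855}{1009256} = 0 + \frac{184855}{1009256} = \frac{184855}{1009256}$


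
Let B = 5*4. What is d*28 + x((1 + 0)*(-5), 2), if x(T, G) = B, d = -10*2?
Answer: -540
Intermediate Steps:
d = -20
B = 20
x(T, G) = 20
d*28 + x((1 + 0)*(-5), 2) = -20*28 + 20 = -560 + 20 = -540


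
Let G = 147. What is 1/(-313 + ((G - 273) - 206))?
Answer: -1/645 ≈ -0.0015504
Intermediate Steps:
1/(-313 + ((G - 273) - 206)) = 1/(-313 + ((147 - 273) - 206)) = 1/(-313 + (-126 - 206)) = 1/(-313 - 332) = 1/(-645) = -1/645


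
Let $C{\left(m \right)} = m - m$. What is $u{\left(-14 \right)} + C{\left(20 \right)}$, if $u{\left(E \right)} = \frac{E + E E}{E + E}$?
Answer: $- \frac{13}{2} \approx -6.5$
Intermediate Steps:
$u{\left(E \right)} = \frac{E + E^{2}}{2 E}$
$C{\left(m \right)} = 0$
$u{\left(-14 \right)} + C{\left(20 \right)} = \left(\frac{1}{2} + \frac{1}{2} \left(-14\right)\right) + 0 = \left(\frac{1}{2} - 7\right) + 0 = - \frac{13}{2} + 0 = - \frac{13}{2}$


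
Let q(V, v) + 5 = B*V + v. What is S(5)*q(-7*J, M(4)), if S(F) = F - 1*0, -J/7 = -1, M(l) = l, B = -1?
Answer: 240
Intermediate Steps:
J = 7 (J = -7*(-1) = 7)
q(V, v) = -5 + v - V (q(V, v) = -5 + (-V + v) = -5 + (v - V) = -5 + v - V)
S(F) = F (S(F) = F + 0 = F)
S(5)*q(-7*J, M(4)) = 5*(-5 + 4 - (-7)*7) = 5*(-5 + 4 - 1*(-49)) = 5*(-5 + 4 + 49) = 5*48 = 240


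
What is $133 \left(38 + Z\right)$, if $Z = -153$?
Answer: $-15295$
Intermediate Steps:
$133 \left(38 + Z\right) = 133 \left(38 - 153\right) = 133 \left(-115\right) = -15295$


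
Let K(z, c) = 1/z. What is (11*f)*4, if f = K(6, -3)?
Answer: 22/3 ≈ 7.3333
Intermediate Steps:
f = ⅙ (f = 1/6 = ⅙ ≈ 0.16667)
(11*f)*4 = (11*(⅙))*4 = (11/6)*4 = 22/3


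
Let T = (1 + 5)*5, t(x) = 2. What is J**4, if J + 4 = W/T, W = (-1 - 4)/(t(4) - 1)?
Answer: 390625/1296 ≈ 301.41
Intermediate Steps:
W = -5 (W = (-1 - 4)/(2 - 1) = -5/1 = -5*1 = -5)
T = 30 (T = 6*5 = 30)
J = -25/6 (J = -4 - 5/30 = -4 - 5*1/30 = -4 - 1/6 = -25/6 ≈ -4.1667)
J**4 = (-25/6)**4 = 390625/1296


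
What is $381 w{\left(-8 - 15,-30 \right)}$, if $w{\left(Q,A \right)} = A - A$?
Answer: $0$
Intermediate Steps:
$w{\left(Q,A \right)} = 0$
$381 w{\left(-8 - 15,-30 \right)} = 381 \cdot 0 = 0$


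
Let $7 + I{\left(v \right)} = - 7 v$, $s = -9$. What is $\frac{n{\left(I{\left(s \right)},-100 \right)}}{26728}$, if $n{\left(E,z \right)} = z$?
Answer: $- \frac{25}{6682} \approx -0.0037414$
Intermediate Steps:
$I{\left(v \right)} = -7 - 7 v$
$\frac{n{\left(I{\left(s \right)},-100 \right)}}{26728} = - \frac{100}{26728} = \left(-100\right) \frac{1}{26728} = - \frac{25}{6682}$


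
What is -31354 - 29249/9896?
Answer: -310308433/9896 ≈ -31357.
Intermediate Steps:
-31354 - 29249/9896 = -310308433/9896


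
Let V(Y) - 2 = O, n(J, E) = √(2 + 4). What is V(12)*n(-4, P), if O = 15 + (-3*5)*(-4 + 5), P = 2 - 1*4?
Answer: 2*√6 ≈ 4.8990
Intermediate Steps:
P = -2 (P = 2 - 4 = -2)
n(J, E) = √6
O = 0 (O = 15 - 15*1 = 15 - 15 = 0)
V(Y) = 2 (V(Y) = 2 + 0 = 2)
V(12)*n(-4, P) = 2*√6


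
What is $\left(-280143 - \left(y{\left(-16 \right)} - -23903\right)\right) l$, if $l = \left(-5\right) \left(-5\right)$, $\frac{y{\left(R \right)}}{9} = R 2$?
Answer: $-7593950$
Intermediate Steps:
$y{\left(R \right)} = 18 R$ ($y{\left(R \right)} = 9 R 2 = 9 \cdot 2 R = 18 R$)
$l = 25$
$\left(-280143 - \left(y{\left(-16 \right)} - -23903\right)\right) l = \left(-280143 - \left(18 \left(-16\right) - -23903\right)\right) 25 = \left(-280143 - \left(-288 + 23903\right)\right) 25 = \left(-280143 - 23615\right) 25 = \left(-303758\right) 25 = -7593950$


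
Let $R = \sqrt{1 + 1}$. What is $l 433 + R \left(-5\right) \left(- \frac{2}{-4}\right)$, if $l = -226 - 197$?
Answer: $-183159 - \frac{5 \sqrt{2}}{2} \approx -1.8316 \cdot 10^{5}$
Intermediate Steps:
$R = \sqrt{2} \approx 1.4142$
$l = -423$ ($l = -226 - 197 = -423$)
$l 433 + R \left(-5\right) \left(- \frac{2}{-4}\right) = \left(-423\right) 433 + \sqrt{2} \left(-5\right) \left(- \frac{2}{-4}\right) = -183159 + - 5 \sqrt{2} \left(\left(-2\right) \left(- \frac{1}{4}\right)\right) = -183159 + - 5 \sqrt{2} \cdot \frac{1}{2} = -183159 - \frac{5 \sqrt{2}}{2}$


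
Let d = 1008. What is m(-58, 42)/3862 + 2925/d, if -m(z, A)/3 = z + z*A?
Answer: 1046567/216272 ≈ 4.8391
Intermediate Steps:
m(z, A) = -3*z - 3*A*z (m(z, A) = -3*(z + z*A) = -3*(z + A*z) = -3*z - 3*A*z)
m(-58, 42)/3862 + 2925/d = -3*(-58)*(1 + 42)/3862 + 2925/1008 = -3*(-58)*43*(1/3862) + 2925*(1/1008) = 7482*(1/3862) + 325/112 = 3741/1931 + 325/112 = 1046567/216272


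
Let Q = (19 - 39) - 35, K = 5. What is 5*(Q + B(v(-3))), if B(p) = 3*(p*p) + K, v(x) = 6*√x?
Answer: -1870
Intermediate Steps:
Q = -55 (Q = -20 - 35 = -55)
B(p) = 5 + 3*p² (B(p) = 3*(p*p) + 5 = 3*p² + 5 = 5 + 3*p²)
5*(Q + B(v(-3))) = 5*(-55 + (5 + 3*(6*√(-3))²)) = 5*(-55 + (5 + 3*(6*(I*√3))²)) = 5*(-55 + (5 + 3*(6*I*√3)²)) = 5*(-55 + (5 + 3*(-108))) = 5*(-55 + (5 - 324)) = 5*(-55 - 319) = 5*(-374) = -1870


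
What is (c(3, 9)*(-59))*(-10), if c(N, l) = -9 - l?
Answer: -10620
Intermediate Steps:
(c(3, 9)*(-59))*(-10) = ((-9 - 1*9)*(-59))*(-10) = ((-9 - 9)*(-59))*(-10) = -18*(-59)*(-10) = 1062*(-10) = -10620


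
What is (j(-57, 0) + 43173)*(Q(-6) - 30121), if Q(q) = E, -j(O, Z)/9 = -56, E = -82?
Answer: -1319176431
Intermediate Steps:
j(O, Z) = 504 (j(O, Z) = -9*(-56) = 504)
Q(q) = -82
(j(-57, 0) + 43173)*(Q(-6) - 30121) = (504 + 43173)*(-82 - 30121) = 43677*(-30203) = -1319176431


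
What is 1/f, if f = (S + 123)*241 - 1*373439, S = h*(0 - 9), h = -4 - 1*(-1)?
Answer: -1/337289 ≈ -2.9648e-6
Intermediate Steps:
h = -3 (h = -4 + 1 = -3)
S = 27 (S = -3*(0 - 9) = -3*(-9) = 27)
f = -337289 (f = (27 + 123)*241 - 1*373439 = 150*241 - 373439 = 36150 - 373439 = -337289)
1/f = 1/(-337289) = -1/337289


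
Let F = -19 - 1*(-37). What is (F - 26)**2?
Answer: 64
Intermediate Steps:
F = 18 (F = -19 + 37 = 18)
(F - 26)**2 = (18 - 26)**2 = (-8)**2 = 64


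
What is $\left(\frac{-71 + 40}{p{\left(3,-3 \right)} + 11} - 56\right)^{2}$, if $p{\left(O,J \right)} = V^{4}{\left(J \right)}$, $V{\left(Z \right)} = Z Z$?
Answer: $\frac{140968129}{44944} \approx 3136.5$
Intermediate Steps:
$V{\left(Z \right)} = Z^{2}$
$p{\left(O,J \right)} = J^{8}$ ($p{\left(O,J \right)} = \left(J^{2}\right)^{4} = J^{8}$)
$\left(\frac{-71 + 40}{p{\left(3,-3 \right)} + 11} - 56\right)^{2} = \left(\frac{-71 + 40}{\left(-3\right)^{8} + 11} - 56\right)^{2} = \left(- \frac{31}{6561 + 11} - 56\right)^{2} = \left(- \frac{31}{6572} - 56\right)^{2} = \left(\left(-31\right) \frac{1}{6572} - 56\right)^{2} = \left(- \frac{1}{212} - 56\right)^{2} = \left(- \frac{11873}{212}\right)^{2} = \frac{140968129}{44944}$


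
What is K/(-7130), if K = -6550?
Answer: 655/713 ≈ 0.91865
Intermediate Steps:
K/(-7130) = -6550/(-7130) = -6550*(-1/7130) = 655/713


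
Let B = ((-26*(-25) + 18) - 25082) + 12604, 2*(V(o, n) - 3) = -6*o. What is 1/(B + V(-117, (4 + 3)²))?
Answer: -1/11456 ≈ -8.7291e-5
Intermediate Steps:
V(o, n) = 3 - 3*o (V(o, n) = 3 + (-6*o)/2 = 3 - 3*o)
B = -11810 (B = ((650 + 18) - 25082) + 12604 = (668 - 25082) + 12604 = -24414 + 12604 = -11810)
1/(B + V(-117, (4 + 3)²)) = 1/(-11810 + (3 - 3*(-117))) = 1/(-11810 + (3 + 351)) = 1/(-11810 + 354) = 1/(-11456) = -1/11456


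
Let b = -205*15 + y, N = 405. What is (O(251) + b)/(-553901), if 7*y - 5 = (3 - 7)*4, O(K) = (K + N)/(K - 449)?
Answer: 2134360/383853393 ≈ 0.0055604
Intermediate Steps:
O(K) = (405 + K)/(-449 + K) (O(K) = (K + 405)/(K - 449) = (405 + K)/(-449 + K))
y = -11/7 (y = 5/7 + ((3 - 7)*4)/7 = 5/7 + (-4*4)/7 = 5/7 + (⅐)*(-16) = 5/7 - 16/7 = -11/7 ≈ -1.5714)
b = -21536/7 (b = -205*15 - 11/7 = -3075 - 11/7 = -21536/7 ≈ -3076.6)
(O(251) + b)/(-553901) = ((405 + 251)/(-449 + 251) - 21536/7)/(-553901) = (656/(-198) - 21536/7)*(-1/553901) = (-1/198*656 - 21536/7)*(-1/553901) = (-328/99 - 21536/7)*(-1/553901) = -2134360/693*(-1/553901) = 2134360/383853393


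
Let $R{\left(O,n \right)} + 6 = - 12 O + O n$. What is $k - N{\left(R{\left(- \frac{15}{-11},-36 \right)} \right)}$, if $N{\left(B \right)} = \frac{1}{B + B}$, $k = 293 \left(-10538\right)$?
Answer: $- \frac{4853760637}{1572} \approx -3.0876 \cdot 10^{6}$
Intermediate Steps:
$R{\left(O,n \right)} = -6 - 12 O + O n$ ($R{\left(O,n \right)} = -6 + \left(- 12 O + O n\right) = -6 - 12 O + O n$)
$k = -3087634$
$N{\left(B \right)} = \frac{1}{2 B}$
$k - N{\left(R{\left(- \frac{15}{-11},-36 \right)} \right)} = -3087634 - \frac{1}{2 \left(-6 - 12 \left(- \frac{15}{-11}\right) + - \frac{15}{-11} \left(-36\right)\right)} = -3087634 - \frac{1}{2 \left(-6 - 12 \left(\left(-15\right) \left(- \frac{1}{11}\right)\right) + \left(-15\right) \left(- \frac{1}{11}\right) \left(-36\right)\right)} = -3087634 - \frac{1}{2 \left(-6 - \frac{180}{11} + \frac{15}{11} \left(-36\right)\right)} = -3087634 - \frac{1}{2 \left(-6 - \frac{180}{11} - \frac{540}{11}\right)} = -3087634 - \frac{1}{2 \left(- \frac{786}{11}\right)} = -3087634 - \frac{1}{2} \left(- \frac{11}{786}\right) = -3087634 - - \frac{11}{1572} = -3087634 + \frac{11}{1572} = - \frac{4853760637}{1572}$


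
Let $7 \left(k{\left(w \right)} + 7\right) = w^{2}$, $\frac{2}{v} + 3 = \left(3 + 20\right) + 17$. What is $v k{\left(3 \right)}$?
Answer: $- \frac{80}{259} \approx -0.30888$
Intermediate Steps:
$v = \frac{2}{37}$ ($v = \frac{2}{-3 + \left(\left(3 + 20\right) + 17\right)} = \frac{2}{-3 + \left(23 + 17\right)} = \frac{2}{-3 + 40} = \frac{2}{37} \approx 0.054054$)
$k{\left(w \right)} = -7 + \frac{w^{2}}{7}$
$v k{\left(3 \right)} = \frac{2 \left(-7 + \frac{3^{2}}{7}\right)}{37} = \frac{2 \left(-7 + \frac{1}{7} \cdot 9\right)}{37} = \frac{2 \left(-7 + \frac{9}{7}\right)}{37} = \frac{2}{37} \left(- \frac{40}{7}\right) = - \frac{80}{259}$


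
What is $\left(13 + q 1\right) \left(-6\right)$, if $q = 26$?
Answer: $-234$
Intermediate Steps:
$\left(13 + q 1\right) \left(-6\right) = \left(13 + 26 \cdot 1\right) \left(-6\right) = \left(13 + 26\right) \left(-6\right) = 39 \left(-6\right) = -234$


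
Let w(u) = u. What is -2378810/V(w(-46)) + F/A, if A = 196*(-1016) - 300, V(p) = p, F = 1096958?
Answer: 118592472773/2293514 ≈ 51708.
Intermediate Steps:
A = -199436 (A = -199136 - 300 = -199436)
-2378810/V(w(-46)) + F/A = -2378810/(-46) + 1096958/(-199436) = -2378810*(-1/46) + 1096958*(-1/199436) = 1189405/23 - 548479/99718 = 118592472773/2293514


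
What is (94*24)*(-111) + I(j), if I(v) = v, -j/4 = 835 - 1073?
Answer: -249464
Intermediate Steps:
j = 952 (j = -4*(835 - 1073) = -4*(-238) = 952)
(94*24)*(-111) + I(j) = (94*24)*(-111) + 952 = 2256*(-111) + 952 = -250416 + 952 = -249464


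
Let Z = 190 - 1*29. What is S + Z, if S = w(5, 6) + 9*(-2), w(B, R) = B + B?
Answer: 153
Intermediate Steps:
w(B, R) = 2*B
Z = 161 (Z = 190 - 29 = 161)
S = -8 (S = 2*5 + 9*(-2) = 10 - 18 = -8)
S + Z = -8 + 161 = 153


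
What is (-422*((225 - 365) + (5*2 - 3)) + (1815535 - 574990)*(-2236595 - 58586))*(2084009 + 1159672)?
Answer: -9235652654584487439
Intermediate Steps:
(-422*((225 - 365) + (5*2 - 3)) + (1815535 - 574990)*(-2236595 - 58586))*(2084009 + 1159672) = (-422*(-140 + (10 - 3)) + 1240545*(-2295181))*3243681 = (-422*(-140 + 7) - 2847275313645)*3243681 = (-422*(-133) - 2847275313645)*3243681 = (56126 - 2847275313645)*3243681 = -2847275257519*3243681 = -9235652654584487439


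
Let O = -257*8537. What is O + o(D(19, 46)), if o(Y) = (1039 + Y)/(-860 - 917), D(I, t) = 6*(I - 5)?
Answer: -3898755116/1777 ≈ -2.1940e+6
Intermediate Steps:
D(I, t) = -30 + 6*I (D(I, t) = 6*(-5 + I) = -30 + 6*I)
O = -2194009
o(Y) = -1039/1777 - Y/1777 (o(Y) = (1039 + Y)/(-1777) = (1039 + Y)*(-1/1777) = -1039/1777 - Y/1777)
O + o(D(19, 46)) = -2194009 + (-1039/1777 - (-30 + 6*19)/1777) = -2194009 + (-1039/1777 - (-30 + 114)/1777) = -2194009 + (-1039/1777 - 1/1777*84) = -2194009 + (-1039/1777 - 84/1777) = -2194009 - 1123/1777 = -3898755116/1777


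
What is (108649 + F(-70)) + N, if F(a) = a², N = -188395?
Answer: -74846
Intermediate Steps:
(108649 + F(-70)) + N = (108649 + (-70)²) - 188395 = (108649 + 4900) - 188395 = 113549 - 188395 = -74846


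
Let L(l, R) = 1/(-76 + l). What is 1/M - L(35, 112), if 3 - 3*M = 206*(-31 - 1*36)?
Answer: 13928/566005 ≈ 0.024608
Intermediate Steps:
M = 13805/3 (M = 1 - 206*(-31 - 1*36)/3 = 1 - 206*(-31 - 36)/3 = 1 - 206*(-67)/3 = 1 - ⅓*(-13802) = 1 + 13802/3 = 13805/3 ≈ 4601.7)
1/M - L(35, 112) = 1/(13805/3) - 1/(-76 + 35) = 3/13805 - 1/(-41) = 3/13805 - 1*(-1/41) = 3/13805 + 1/41 = 13928/566005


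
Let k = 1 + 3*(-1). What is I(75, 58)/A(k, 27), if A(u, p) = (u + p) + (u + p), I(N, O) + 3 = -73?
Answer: -38/25 ≈ -1.5200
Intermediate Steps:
I(N, O) = -76 (I(N, O) = -3 - 73 = -76)
k = -2 (k = 1 - 3 = -2)
A(u, p) = 2*p + 2*u (A(u, p) = (p + u) + (p + u) = 2*p + 2*u)
I(75, 58)/A(k, 27) = -76/(2*27 + 2*(-2)) = -76/(54 - 4) = -76/50 = -76*1/50 = -38/25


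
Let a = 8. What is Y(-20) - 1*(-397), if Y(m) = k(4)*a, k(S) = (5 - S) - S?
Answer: 373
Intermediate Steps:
k(S) = 5 - 2*S
Y(m) = -24 (Y(m) = (5 - 2*4)*8 = (5 - 8)*8 = -3*8 = -24)
Y(-20) - 1*(-397) = -24 - 1*(-397) = -24 + 397 = 373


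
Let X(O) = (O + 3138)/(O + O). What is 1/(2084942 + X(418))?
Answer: 209/435753767 ≈ 4.7963e-7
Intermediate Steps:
X(O) = (3138 + O)/(2*O) (X(O) = (3138 + O)/((2*O)) = (3138 + O)*(1/(2*O)) = (3138 + O)/(2*O))
1/(2084942 + X(418)) = 1/(2084942 + (½)*(3138 + 418)/418) = 1/(2084942 + (½)*(1/418)*3556) = 1/(2084942 + 889/209) = 1/(435753767/209) = 209/435753767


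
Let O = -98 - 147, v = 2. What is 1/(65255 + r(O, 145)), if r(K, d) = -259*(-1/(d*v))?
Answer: 290/18924209 ≈ 1.5324e-5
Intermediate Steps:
O = -245
r(K, d) = 259/(2*d) (r(K, d) = -259*(-1/(2*d)) = -(-259)/(2*d) = 259/(2*d))
1/(65255 + r(O, 145)) = 1/(65255 + (259/2)/145) = 1/(65255 + (259/2)*(1/145)) = 1/(65255 + 259/290) = 1/(18924209/290) = 290/18924209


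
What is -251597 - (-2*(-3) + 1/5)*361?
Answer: -1269176/5 ≈ -2.5384e+5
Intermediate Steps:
-251597 - (-2*(-3) + 1/5)*361 = -251597 - (6 + 1*(⅕))*361 = -251597 - (6 + ⅕)*361 = -251597 - 31*361/5 = -251597 - 1*11191/5 = -251597 - 11191/5 = -1269176/5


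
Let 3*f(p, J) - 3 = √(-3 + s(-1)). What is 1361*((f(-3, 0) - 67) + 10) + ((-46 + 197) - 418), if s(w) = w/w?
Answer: -76483 + 1361*I*√2/3 ≈ -76483.0 + 641.58*I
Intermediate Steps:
s(w) = 1
f(p, J) = 1 + I*√2/3 (f(p, J) = 1 + √(-3 + 1)/3 = 1 + √(-2)/3 = 1 + (I*√2)/3 = 1 + I*√2/3)
1361*((f(-3, 0) - 67) + 10) + ((-46 + 197) - 418) = 1361*(((1 + I*√2/3) - 67) + 10) + ((-46 + 197) - 418) = 1361*((-66 + I*√2/3) + 10) + (151 - 418) = 1361*(-56 + I*√2/3) - 267 = (-76216 + 1361*I*√2/3) - 267 = -76483 + 1361*I*√2/3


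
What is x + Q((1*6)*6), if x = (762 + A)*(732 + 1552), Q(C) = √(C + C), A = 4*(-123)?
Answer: 616680 + 6*√2 ≈ 6.1669e+5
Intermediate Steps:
A = -492
Q(C) = √2*√C (Q(C) = √(2*C) = √2*√C)
x = 616680 (x = (762 - 492)*(732 + 1552) = 270*2284 = 616680)
x + Q((1*6)*6) = 616680 + √2*√((1*6)*6) = 616680 + √2*√(6*6) = 616680 + √2*√36 = 616680 + √2*6 = 616680 + 6*√2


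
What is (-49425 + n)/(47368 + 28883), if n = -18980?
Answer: -68405/76251 ≈ -0.89710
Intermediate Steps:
(-49425 + n)/(47368 + 28883) = (-49425 - 18980)/(47368 + 28883) = -68405/76251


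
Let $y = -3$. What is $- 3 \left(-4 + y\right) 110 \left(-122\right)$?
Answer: $-281820$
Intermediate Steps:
$- 3 \left(-4 + y\right) 110 \left(-122\right) = - 3 \left(-4 - 3\right) 110 \left(-122\right) = \left(-3\right) \left(-7\right) 110 \left(-122\right) = 21 \cdot 110 \left(-122\right) = 2310 \left(-122\right) = -281820$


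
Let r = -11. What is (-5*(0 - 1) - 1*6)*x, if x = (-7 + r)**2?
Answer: -324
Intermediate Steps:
x = 324 (x = (-7 - 11)**2 = (-18)**2 = 324)
(-5*(0 - 1) - 1*6)*x = (-5*(0 - 1) - 1*6)*324 = (-5*(-1) - 6)*324 = (5 - 6)*324 = -1*324 = -324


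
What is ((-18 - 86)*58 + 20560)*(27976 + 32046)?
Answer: 871999616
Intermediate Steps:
((-18 - 86)*58 + 20560)*(27976 + 32046) = (-104*58 + 20560)*60022 = (-6032 + 20560)*60022 = 14528*60022 = 871999616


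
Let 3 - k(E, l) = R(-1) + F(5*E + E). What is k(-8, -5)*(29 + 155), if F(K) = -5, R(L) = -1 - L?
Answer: 1472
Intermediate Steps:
k(E, l) = 8 (k(E, l) = 3 - ((-1 - 1*(-1)) - 5) = 3 - ((-1 + 1) - 5) = 3 - (0 - 5) = 3 - 1*(-5) = 3 + 5 = 8)
k(-8, -5)*(29 + 155) = 8*(29 + 155) = 8*184 = 1472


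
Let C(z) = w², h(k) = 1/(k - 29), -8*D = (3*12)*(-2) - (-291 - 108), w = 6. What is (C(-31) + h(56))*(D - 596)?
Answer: -4957435/216 ≈ -22951.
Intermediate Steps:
D = -327/8 (D = -((3*12)*(-2) - (-291 - 108))/8 = -(36*(-2) - 1*(-399))/8 = -(-72 + 399)/8 = -⅛*327 = -327/8 ≈ -40.875)
h(k) = 1/(-29 + k)
C(z) = 36 (C(z) = 6² = 36)
(C(-31) + h(56))*(D - 596) = (36 + 1/(-29 + 56))*(-327/8 - 596) = (36 + 1/27)*(-5095/8) = (973/27)*(-5095/8) = -4957435/216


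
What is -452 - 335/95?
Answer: -8655/19 ≈ -455.53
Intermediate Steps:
-452 - 335/95 = -452 + (1/95)*(-335) = -452 - 67/19 = -8655/19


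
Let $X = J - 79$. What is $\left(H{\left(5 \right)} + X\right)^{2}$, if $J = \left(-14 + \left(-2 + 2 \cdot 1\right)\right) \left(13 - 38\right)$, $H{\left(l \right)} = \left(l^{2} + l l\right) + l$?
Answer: $106276$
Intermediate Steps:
$H{\left(l \right)} = l + 2 l^{2}$ ($H{\left(l \right)} = \left(l^{2} + l^{2}\right) + l = 2 l^{2} + l = l + 2 l^{2}$)
$J = 350$ ($J = \left(-14 + \left(-2 + 2\right)\right) \left(-25\right) = \left(-14 + 0\right) \left(-25\right) = \left(-14\right) \left(-25\right) = 350$)
$X = 271$ ($X = 350 - 79 = 271$)
$\left(H{\left(5 \right)} + X\right)^{2} = \left(5 \left(1 + 2 \cdot 5\right) + 271\right)^{2} = \left(5 \left(1 + 10\right) + 271\right)^{2} = \left(5 \cdot 11 + 271\right)^{2} = \left(55 + 271\right)^{2} = 326^{2} = 106276$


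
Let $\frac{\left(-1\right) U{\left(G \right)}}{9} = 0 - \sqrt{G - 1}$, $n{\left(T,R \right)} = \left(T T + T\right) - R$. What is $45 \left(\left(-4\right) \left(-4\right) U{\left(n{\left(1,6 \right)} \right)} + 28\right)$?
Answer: $1260 + 6480 i \sqrt{5} \approx 1260.0 + 14490.0 i$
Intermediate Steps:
$n{\left(T,R \right)} = T + T^{2} - R$ ($n{\left(T,R \right)} = \left(T^{2} + T\right) - R = \left(T + T^{2}\right) - R = T + T^{2} - R$)
$U{\left(G \right)} = 9 \sqrt{-1 + G}$ ($U{\left(G \right)} = - 9 \left(0 - \sqrt{G - 1}\right) = - 9 \left(0 - \sqrt{-1 + G}\right) = - 9 \left(- \sqrt{-1 + G}\right) = 9 \sqrt{-1 + G}$)
$45 \left(\left(-4\right) \left(-4\right) U{\left(n{\left(1,6 \right)} \right)} + 28\right) = 45 \left(\left(-4\right) \left(-4\right) 9 \sqrt{-1 + \left(1 + 1^{2} - 6\right)} + 28\right) = 45 \left(16 \cdot 9 \sqrt{-1 + \left(1 + 1 - 6\right)} + 28\right) = 45 \left(16 \cdot 9 \sqrt{-1 - 4} + 28\right) = 45 \left(16 \cdot 9 \sqrt{-5} + 28\right) = 45 \left(16 \cdot 9 i \sqrt{5} + 28\right) = 45 \left(144 i \sqrt{5} + 28\right) = 45 \left(28 + 144 i \sqrt{5}\right) = 1260 + 6480 i \sqrt{5}$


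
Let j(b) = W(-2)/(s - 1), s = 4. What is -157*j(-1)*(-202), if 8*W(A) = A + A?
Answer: -15857/3 ≈ -5285.7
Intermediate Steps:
W(A) = A/4 (W(A) = (A + A)/8 = (2*A)/8 = A/4)
j(b) = -⅙ (j(b) = ((¼)*(-2))/(4 - 1) = -½/3 = -½*⅓ = -⅙)
-157*j(-1)*(-202) = -157*(-⅙)*(-202) = (157/6)*(-202) = -15857/3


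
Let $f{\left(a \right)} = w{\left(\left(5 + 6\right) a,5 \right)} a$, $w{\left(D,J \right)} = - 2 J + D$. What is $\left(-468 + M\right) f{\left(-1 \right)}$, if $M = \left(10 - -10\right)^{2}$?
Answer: $-1428$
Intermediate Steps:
$M = 400$ ($M = \left(10 + 10\right)^{2} = 20^{2} = 400$)
$w{\left(D,J \right)} = D - 2 J$
$f{\left(a \right)} = a \left(-10 + 11 a\right)$ ($f{\left(a \right)} = \left(\left(5 + 6\right) a - 10\right) a = \left(11 a - 10\right) a = \left(-10 + 11 a\right) a = a \left(-10 + 11 a\right)$)
$\left(-468 + M\right) f{\left(-1 \right)} = \left(-468 + 400\right) \left(- (-10 + 11 \left(-1\right))\right) = - 68 \left(- (-10 - 11)\right) = - 68 \left(\left(-1\right) \left(-21\right)\right) = \left(-68\right) 21 = -1428$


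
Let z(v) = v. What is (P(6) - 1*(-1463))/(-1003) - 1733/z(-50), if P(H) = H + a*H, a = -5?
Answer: 1666249/50150 ≈ 33.225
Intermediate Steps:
P(H) = -4*H (P(H) = H - 5*H = -4*H)
(P(6) - 1*(-1463))/(-1003) - 1733/z(-50) = (-4*6 - 1*(-1463))/(-1003) - 1733/(-50) = (-24 + 1463)*(-1/1003) - 1733*(-1/50) = 1439*(-1/1003) + 1733/50 = -1439/1003 + 1733/50 = 1666249/50150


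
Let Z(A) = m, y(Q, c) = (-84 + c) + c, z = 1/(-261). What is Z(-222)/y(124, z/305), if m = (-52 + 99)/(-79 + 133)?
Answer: -415715/40120932 ≈ -0.010362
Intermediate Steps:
z = -1/261 ≈ -0.0038314
m = 47/54 ≈ 0.87037
y(Q, c) = -84 + 2*c
Z(A) = 47/54
Z(-222)/y(124, z/305) = 47/(54*(-84 + 2*(-1/261/305))) = 47/(54*(-84 + 2*(-1/261*1/305))) = 47/(54*(-84 + 2*(-1/79605))) = 47/(54*(-84 - 2/79605)) = 47/(54*(-6686822/79605)) = (47/54)*(-79605/6686822) = -415715/40120932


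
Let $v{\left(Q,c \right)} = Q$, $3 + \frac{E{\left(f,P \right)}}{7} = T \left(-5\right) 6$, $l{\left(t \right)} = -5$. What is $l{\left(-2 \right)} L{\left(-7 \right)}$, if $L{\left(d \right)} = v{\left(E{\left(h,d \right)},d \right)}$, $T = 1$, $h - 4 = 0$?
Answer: $1155$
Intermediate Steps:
$h = 4$ ($h = 4 + 0 = 4$)
$E{\left(f,P \right)} = -231$ ($E{\left(f,P \right)} = -21 + 7 \cdot 1 \left(-5\right) 6 = -21 + 7 \left(\left(-5\right) 6\right) = -21 + 7 \left(-30\right) = -21 - 210 = -231$)
$L{\left(d \right)} = -231$
$l{\left(-2 \right)} L{\left(-7 \right)} = \left(-5\right) \left(-231\right) = 1155$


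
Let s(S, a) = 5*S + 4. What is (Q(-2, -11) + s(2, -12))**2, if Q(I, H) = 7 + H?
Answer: 100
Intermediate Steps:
s(S, a) = 4 + 5*S
(Q(-2, -11) + s(2, -12))**2 = ((7 - 11) + (4 + 5*2))**2 = (-4 + (4 + 10))**2 = (-4 + 14)**2 = 10**2 = 100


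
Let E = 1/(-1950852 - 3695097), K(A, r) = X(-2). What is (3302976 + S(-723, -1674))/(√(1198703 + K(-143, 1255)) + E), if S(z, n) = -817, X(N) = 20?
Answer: 2663403043413/5458768790799994646 + 15037437749554583937*√1198723/5458768790799994646 ≈ 3016.1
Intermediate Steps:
K(A, r) = 20
E = -1/5645949 (E = 1/(-5645949) = -1/5645949 ≈ -1.7712e-7)
(3302976 + S(-723, -1674))/(√(1198703 + K(-143, 1255)) + E) = (3302976 - 817)/(√(1198703 + 20) - 1/5645949) = 3302159/(√1198723 - 1/5645949) = 3302159/(-1/5645949 + √1198723)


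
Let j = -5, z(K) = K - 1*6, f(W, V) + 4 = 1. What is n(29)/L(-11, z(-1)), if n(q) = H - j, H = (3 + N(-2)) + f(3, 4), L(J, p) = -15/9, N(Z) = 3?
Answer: -24/5 ≈ -4.8000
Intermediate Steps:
f(W, V) = -3 (f(W, V) = -4 + 1 = -3)
z(K) = -6 + K (z(K) = K - 6 = -6 + K)
L(J, p) = -5/3 (L(J, p) = -15*⅑ = -5/3)
H = 3 (H = (3 + 3) - 3 = 6 - 3 = 3)
n(q) = 8 (n(q) = 3 - 1*(-5) = 3 + 5 = 8)
n(29)/L(-11, z(-1)) = 8/(-5/3) = 8*(-⅗) = -24/5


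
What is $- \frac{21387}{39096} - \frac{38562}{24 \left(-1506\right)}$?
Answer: $\frac{850241}{1635516} \approx 0.51986$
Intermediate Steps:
$- \frac{21387}{39096} - \frac{38562}{24 \left(-1506\right)} = \left(-21387\right) \frac{1}{39096} - \frac{38562}{-36144} = - \frac{7129}{13032} - - \frac{6427}{6024} = - \frac{7129}{13032} + \frac{6427}{6024} = \frac{850241}{1635516}$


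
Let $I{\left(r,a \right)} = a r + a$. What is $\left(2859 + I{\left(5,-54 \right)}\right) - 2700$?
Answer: $-165$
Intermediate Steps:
$I{\left(r,a \right)} = a + a r$
$\left(2859 + I{\left(5,-54 \right)}\right) - 2700 = \left(2859 - 54 \left(1 + 5\right)\right) - 2700 = \left(2859 - 324\right) - 2700 = 2535 - 2700 = -165$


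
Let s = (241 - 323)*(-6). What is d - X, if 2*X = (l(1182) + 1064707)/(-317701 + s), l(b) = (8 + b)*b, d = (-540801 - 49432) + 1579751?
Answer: 627770501811/634418 ≈ 9.8952e+5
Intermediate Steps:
s = 492 (s = -82*(-6) = 492)
d = 989518 (d = -590233 + 1579751 = 989518)
l(b) = b*(8 + b)
X = -2471287/634418 (X = ((1182*(8 + 1182) + 1064707)/(-317701 + 492))/2 = ((1182*1190 + 1064707)/(-317209))/2 = ((1406580 + 1064707)*(-1/317209))/2 = (2471287*(-1/317209))/2 = (½)*(-2471287/317209) = -2471287/634418 ≈ -3.8954)
d - X = 989518 - 1*(-2471287/634418) = 989518 + 2471287/634418 = 627770501811/634418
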